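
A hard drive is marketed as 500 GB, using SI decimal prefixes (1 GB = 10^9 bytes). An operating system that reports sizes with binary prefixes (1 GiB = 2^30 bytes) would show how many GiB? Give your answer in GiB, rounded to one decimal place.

500 GB = 500 × 10^9 bytes = 500,000,000,000 bytes
1 GiB = 2^30 bytes = 1,073,741,824 bytes
500,000,000,000 / 1,073,741,824 = 465.7 GiB

465.7 GiB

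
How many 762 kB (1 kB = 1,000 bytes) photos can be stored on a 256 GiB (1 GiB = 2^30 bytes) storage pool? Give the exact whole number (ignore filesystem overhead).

360,732

Capacity: 256 GiB = 274,877,906,944 bytes
Per item: 762 kB = 762,000 bytes
⌊274,877,906,944 / 762,000⌋ = 360,732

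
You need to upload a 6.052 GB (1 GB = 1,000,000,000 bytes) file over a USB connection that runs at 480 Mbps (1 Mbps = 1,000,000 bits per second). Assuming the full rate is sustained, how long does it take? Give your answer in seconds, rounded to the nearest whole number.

6.052 GB = 6,052,000,000 bytes = 48,416,000,000 bits
480 Mbps = 480,000,000 bits/s
time = 48,416,000,000 / 480,000,000 = 101 s

101 seconds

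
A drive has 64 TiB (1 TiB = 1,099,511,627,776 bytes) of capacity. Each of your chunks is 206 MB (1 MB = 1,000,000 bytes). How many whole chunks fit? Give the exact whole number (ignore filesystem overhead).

Capacity: 64 TiB = 70,368,744,177,664 bytes
Per item: 206 MB = 206,000,000 bytes
⌊70,368,744,177,664 / 206,000,000⌋ = 341,595

341,595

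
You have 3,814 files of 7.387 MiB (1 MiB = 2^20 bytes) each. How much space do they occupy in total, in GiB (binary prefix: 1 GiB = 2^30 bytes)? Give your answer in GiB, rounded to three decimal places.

Total = 3,814 × 7.387 MiB = 28174.018 MiB
= 28174.018 × 1,048,576 bytes = 29,542,599,098.368 bytes
1 GiB = 1,073,741,824 bytes
29,542,599,098.368 / 1,073,741,824 = 27.514 GiB

27.514 GiB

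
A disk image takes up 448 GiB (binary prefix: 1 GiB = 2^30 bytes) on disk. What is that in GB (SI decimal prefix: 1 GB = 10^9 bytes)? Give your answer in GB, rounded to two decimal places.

448 GiB × 1,073,741,824 bytes/GiB = 481,036,337,152 bytes
1 GB = 1,000,000,000 bytes
481,036,337,152 / 1,000,000,000 = 481.04 GB

481.04 GB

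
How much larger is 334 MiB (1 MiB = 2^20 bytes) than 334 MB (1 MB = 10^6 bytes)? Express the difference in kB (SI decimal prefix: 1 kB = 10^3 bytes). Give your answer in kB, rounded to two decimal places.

334 MiB = 334 × 1,048,576 = 350,224,384 bytes
334 MB = 334 × 1,000,000 = 334,000,000 bytes
difference = 16,224,384 bytes
16,224,384 / 1,000 = 16,224.38 kB

16,224.38 kB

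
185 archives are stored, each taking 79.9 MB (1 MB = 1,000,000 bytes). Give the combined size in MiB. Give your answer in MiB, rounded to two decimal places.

14,096.74 MiB

Total = 185 × 79.9 MB = 14781.5 MB
= 14781.5 × 1,000,000 bytes = 14,781,500,000 bytes
1 MiB = 1,048,576 bytes
14,781,500,000 / 1,048,576 = 14,096.74 MiB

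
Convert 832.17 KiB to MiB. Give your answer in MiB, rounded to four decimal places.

0.8127 MiB

832.17 KiB × 1,024 bytes/KiB = 852,142.08 bytes
1 MiB = 2^20 bytes = 1,048,576 bytes
852,142.08 / 1,048,576 = 0.8127 MiB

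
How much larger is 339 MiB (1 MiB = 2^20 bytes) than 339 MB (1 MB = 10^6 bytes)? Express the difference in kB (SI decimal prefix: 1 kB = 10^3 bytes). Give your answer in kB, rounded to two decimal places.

339 MiB = 339 × 1,048,576 = 355,467,264 bytes
339 MB = 339 × 1,000,000 = 339,000,000 bytes
difference = 16,467,264 bytes
16,467,264 / 1,000 = 16,467.26 kB

16,467.26 kB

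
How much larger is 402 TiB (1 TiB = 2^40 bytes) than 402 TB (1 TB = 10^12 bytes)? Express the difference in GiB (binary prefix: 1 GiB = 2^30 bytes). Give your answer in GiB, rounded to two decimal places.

37,256.33 GiB

402 TiB = 402 × 1,099,511,627,776 = 442,003,674,365,952 bytes
402 TB = 402 × 1,000,000,000,000 = 402,000,000,000,000 bytes
difference = 40,003,674,365,952 bytes
40,003,674,365,952 / 1,073,741,824 = 37,256.33 GiB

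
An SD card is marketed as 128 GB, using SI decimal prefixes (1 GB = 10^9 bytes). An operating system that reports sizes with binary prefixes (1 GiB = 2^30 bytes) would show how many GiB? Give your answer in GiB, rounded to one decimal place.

128 GB = 128 × 10^9 bytes = 128,000,000,000 bytes
1 GiB = 1,073,741,824 bytes
128,000,000,000 / 1,073,741,824 = 119.2 GiB

119.2 GiB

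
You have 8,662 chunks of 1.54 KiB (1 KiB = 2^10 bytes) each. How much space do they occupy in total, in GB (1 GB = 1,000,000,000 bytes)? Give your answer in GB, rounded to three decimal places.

Total = 8,662 × 1.54 KiB = 13339.48 KiB
= 13339.48 × 1,024 bytes = 13,659,627.52 bytes
1 GB = 1,000,000,000 bytes
13,659,627.52 / 1,000,000,000 = 0.014 GB

0.014 GB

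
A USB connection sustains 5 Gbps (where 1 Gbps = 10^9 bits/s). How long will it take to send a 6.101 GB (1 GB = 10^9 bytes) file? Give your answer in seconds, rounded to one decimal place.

6.101 GB = 6,101,000,000 bytes = 48,808,000,000 bits
5 Gbps = 5,000,000,000 bits/s
time = 48,808,000,000 / 5,000,000,000 = 9.8 s

9.8 seconds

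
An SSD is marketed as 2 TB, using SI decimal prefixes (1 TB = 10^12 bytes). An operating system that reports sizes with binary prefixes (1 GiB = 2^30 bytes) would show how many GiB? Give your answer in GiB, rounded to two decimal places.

1,862.65 GiB

2 TB × 1,000,000,000,000 bytes/TB = 2,000,000,000,000 bytes
1 GiB = 2^30 bytes = 1,073,741,824 bytes
2,000,000,000,000 / 1,073,741,824 = 1,862.65 GiB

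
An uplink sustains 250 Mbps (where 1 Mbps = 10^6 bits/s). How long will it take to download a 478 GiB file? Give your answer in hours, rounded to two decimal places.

478 GiB = 513,248,591,872 bytes = 4,105,988,734,976 bits
250 Mbps = 250,000,000 bits/s
time = 4,105,988,734,976 / 250,000,000 = 16,423.9549 s
16,423.9549 s / 3600 = 4.56 hours

4.56 hours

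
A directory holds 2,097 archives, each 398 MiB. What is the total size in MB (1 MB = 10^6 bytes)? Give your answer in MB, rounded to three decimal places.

875,147.821 MB

Total = 2,097 × 398 MiB = 834,606 MiB
= 834,606 × 1,048,576 bytes = 875,147,821,056 bytes
1 MB = 1,000,000 bytes
875,147,821,056 / 1,000,000 = 875,147.821 MB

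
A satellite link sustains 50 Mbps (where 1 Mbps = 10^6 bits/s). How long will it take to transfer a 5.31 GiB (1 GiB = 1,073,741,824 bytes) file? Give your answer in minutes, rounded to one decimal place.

5.31 GiB = 5,701,569,085.44 bytes = 45,612,552,683.52 bits
50 Mbps = 50,000,000 bits/s
time = 45,612,552,683.52 / 50,000,000 = 912.25 s
912.25 s / 60 = 15.2 minutes

15.2 minutes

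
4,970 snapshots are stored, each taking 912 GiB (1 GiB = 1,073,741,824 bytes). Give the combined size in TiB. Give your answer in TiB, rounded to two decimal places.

Total = 4,970 × 912 GiB = 4,532,640 GiB
= 4,532,640 × 1,073,741,824 bytes = 4,866,885,141,135,360 bytes
1 TiB = 1,099,511,627,776 bytes
4,866,885,141,135,360 / 1,099,511,627,776 = 4,426.41 TiB

4,426.41 TiB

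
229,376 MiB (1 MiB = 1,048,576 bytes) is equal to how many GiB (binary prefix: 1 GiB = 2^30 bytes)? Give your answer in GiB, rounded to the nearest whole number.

224 GiB

229,376 MiB × 1,048,576 bytes/MiB = 240,518,168,576 bytes
1 GiB = 2^30 bytes = 1,073,741,824 bytes
240,518,168,576 / 1,073,741,824 = 224 GiB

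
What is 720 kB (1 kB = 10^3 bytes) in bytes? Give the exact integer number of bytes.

720 × 1,000 = 720,000 bytes  (1 kB = 10^3 bytes)

720,000 bytes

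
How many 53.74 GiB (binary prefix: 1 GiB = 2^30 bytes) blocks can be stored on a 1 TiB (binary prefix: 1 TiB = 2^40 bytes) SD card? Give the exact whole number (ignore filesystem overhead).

19

Capacity: 1 TiB = 1,099,511,627,776 bytes
Per item: 53.74 GiB = 57,702,885,621.76 bytes
⌊1,099,511,627,776 / 57,702,885,621.76⌋ = 19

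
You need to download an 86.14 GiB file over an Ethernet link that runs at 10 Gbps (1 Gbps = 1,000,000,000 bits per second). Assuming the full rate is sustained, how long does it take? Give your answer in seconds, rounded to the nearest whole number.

86.14 GiB = 92,492,120,719.36 bytes = 739,936,965,754.88 bits
10 Gbps = 10,000,000,000 bits/s
time = 739,936,965,754.88 / 10,000,000,000 = 74 s

74 seconds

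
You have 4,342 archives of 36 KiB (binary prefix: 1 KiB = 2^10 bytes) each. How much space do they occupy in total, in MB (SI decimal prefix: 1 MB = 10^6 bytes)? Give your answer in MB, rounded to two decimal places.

Total = 4,342 × 36 KiB = 156,312 KiB
= 156,312 × 1,024 bytes = 160,063,488 bytes
1 MB = 1,000,000 bytes
160,063,488 / 1,000,000 = 160.06 MB

160.06 MB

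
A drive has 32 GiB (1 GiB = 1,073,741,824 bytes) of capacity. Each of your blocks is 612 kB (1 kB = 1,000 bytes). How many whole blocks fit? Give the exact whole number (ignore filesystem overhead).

56,143

Capacity: 32 GiB = 34,359,738,368 bytes
Per item: 612 kB = 612,000 bytes
⌊34,359,738,368 / 612,000⌋ = 56,143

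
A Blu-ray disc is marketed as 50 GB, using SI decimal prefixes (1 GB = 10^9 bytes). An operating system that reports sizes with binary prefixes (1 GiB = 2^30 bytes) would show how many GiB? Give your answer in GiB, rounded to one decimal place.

50 GB = 50 × 10^9 bytes = 50,000,000,000 bytes
1 GiB = 1,073,741,824 bytes
50,000,000,000 / 1,073,741,824 = 46.6 GiB

46.6 GiB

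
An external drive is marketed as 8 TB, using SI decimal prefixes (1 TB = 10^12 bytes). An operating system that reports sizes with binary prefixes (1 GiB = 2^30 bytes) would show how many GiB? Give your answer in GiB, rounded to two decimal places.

8 TB = 8 × 10^12 bytes = 8,000,000,000,000 bytes
1 GiB = 2^30 bytes = 1,073,741,824 bytes
8,000,000,000,000 / 1,073,741,824 = 7,450.58 GiB

7,450.58 GiB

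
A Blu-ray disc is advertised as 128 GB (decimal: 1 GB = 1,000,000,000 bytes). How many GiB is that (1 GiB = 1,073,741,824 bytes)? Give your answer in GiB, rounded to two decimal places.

119.21 GiB

128 GB × 1,000,000,000 bytes/GB = 128,000,000,000 bytes
1 GiB = 1,073,741,824 bytes
128,000,000,000 / 1,073,741,824 = 119.21 GiB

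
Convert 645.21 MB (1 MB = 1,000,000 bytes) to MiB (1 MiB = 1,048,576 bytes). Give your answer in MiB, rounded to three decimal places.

645.21 MB = 645.21 × 10^6 bytes = 645,210,000 bytes
1 MiB = 1,048,576 bytes
645,210,000 / 1,048,576 = 615.320 MiB

615.320 MiB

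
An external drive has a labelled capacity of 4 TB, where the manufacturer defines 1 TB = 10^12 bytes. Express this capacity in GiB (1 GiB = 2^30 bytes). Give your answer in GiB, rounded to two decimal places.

3,725.29 GiB

4 TB × 1,000,000,000,000 bytes/TB = 4,000,000,000,000 bytes
1 GiB = 1,073,741,824 bytes
4,000,000,000,000 / 1,073,741,824 = 3,725.29 GiB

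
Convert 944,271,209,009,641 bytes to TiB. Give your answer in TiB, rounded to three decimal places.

858.810 TiB

944,271,209,009,641 bytes given.
1 TiB = 1,099,511,627,776 bytes
944,271,209,009,641 / 1,099,511,627,776 = 858.810 TiB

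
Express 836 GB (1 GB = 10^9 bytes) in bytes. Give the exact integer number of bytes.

836,000,000,000 bytes

836 × 1,000,000,000 = 836,000,000,000 bytes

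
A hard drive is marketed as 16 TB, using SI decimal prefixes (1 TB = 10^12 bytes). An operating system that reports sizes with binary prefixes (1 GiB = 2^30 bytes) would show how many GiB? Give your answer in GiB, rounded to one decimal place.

14,901.2 GiB

16 TB = 16 × 10^12 bytes = 16,000,000,000,000 bytes
1 GiB = 1,073,741,824 bytes
16,000,000,000,000 / 1,073,741,824 = 14,901.2 GiB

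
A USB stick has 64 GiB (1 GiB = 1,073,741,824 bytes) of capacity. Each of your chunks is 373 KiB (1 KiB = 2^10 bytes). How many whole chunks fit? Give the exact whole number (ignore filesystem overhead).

179,916

Capacity: 64 GiB = 68,719,476,736 bytes
Per item: 373 KiB = 381,952 bytes
⌊68,719,476,736 / 381,952⌋ = 179,916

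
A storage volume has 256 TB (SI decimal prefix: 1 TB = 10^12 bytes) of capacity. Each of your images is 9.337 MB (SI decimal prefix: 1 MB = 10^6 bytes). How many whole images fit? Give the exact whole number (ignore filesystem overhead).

Capacity: 256 TB = 256,000,000,000,000 bytes
Per item: 9.337 MB = 9,337,000 bytes
⌊256,000,000,000,000 / 9,337,000⌋ = 27,417,800

27,417,800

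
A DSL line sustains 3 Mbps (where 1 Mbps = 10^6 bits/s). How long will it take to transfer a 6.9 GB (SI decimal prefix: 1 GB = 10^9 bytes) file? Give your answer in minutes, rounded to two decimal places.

6.9 GB = 6,900,000,000 bytes = 55,200,000,000 bits
3 Mbps = 3,000,000 bits/s
time = 55,200,000,000 / 3,000,000 = 18,400.000 s
18,400.000 s / 60 = 306.67 minutes

306.67 minutes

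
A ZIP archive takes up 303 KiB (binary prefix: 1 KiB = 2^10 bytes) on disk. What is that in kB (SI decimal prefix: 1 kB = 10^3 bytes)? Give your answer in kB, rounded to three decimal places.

303 KiB = 303 × 2^10 bytes = 310,272 bytes
1 kB = 10^3 bytes = 1,000 bytes
310,272 / 1,000 = 310.272 kB

310.272 kB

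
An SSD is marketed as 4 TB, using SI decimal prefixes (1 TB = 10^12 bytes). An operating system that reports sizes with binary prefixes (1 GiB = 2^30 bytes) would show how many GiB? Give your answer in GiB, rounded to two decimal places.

4 TB = 4 × 10^12 bytes = 4,000,000,000,000 bytes
1 GiB = 1,073,741,824 bytes
4,000,000,000,000 / 1,073,741,824 = 3,725.29 GiB

3,725.29 GiB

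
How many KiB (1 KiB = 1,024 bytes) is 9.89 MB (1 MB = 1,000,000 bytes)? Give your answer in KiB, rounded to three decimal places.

9,658.203 KiB

9.89 MB × 1,000,000 bytes/MB = 9,890,000 bytes
1 KiB = 2^10 bytes = 1,024 bytes
9,890,000 / 1,024 = 9,658.203 KiB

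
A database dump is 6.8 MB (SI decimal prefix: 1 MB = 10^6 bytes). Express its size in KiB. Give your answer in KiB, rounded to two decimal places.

6.8 MB = 6.8 × 10^6 bytes = 6,800,000 bytes
1 KiB = 2^10 bytes = 1,024 bytes
6,800,000 / 1,024 = 6,640.63 KiB

6,640.63 KiB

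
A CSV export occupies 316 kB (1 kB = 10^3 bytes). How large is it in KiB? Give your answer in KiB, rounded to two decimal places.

316 kB × 1,000 bytes/kB = 316,000 bytes
1 KiB = 1,024 bytes
316,000 / 1,024 = 308.59 KiB

308.59 KiB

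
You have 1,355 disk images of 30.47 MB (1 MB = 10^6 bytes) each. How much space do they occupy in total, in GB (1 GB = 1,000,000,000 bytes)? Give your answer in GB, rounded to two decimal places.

41.29 GB

Total = 1,355 × 30.47 MB = 41286.85 MB
= 41286.85 × 1,000,000 bytes = 41,286,850,000 bytes
1 GB = 1,000,000,000 bytes
41,286,850,000 / 1,000,000,000 = 41.29 GB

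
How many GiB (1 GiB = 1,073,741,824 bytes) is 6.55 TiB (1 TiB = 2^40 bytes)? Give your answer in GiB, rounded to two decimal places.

6,707.20 GiB

6.55 TiB = 6.55 × 2^40 bytes = 7,201,801,161,932.8 bytes
1 GiB = 2^30 bytes = 1,073,741,824 bytes
7,201,801,161,932.8 / 1,073,741,824 = 6,707.20 GiB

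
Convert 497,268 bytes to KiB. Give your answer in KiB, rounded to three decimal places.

497,268 bytes given.
1 KiB = 2^10 bytes = 1,024 bytes
497,268 / 1,024 = 485.613 KiB

485.613 KiB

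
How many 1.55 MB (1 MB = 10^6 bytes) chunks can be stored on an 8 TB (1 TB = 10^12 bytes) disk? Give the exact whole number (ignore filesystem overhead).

Capacity: 8 TB = 8,000,000,000,000 bytes
Per item: 1.55 MB = 1,550,000 bytes
⌊8,000,000,000,000 / 1,550,000⌋ = 5,161,290

5,161,290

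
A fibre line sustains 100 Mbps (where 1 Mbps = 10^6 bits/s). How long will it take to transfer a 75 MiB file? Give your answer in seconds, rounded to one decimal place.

6.3 seconds

75 MiB = 78,643,200 bytes = 629,145,600 bits
100 Mbps = 100,000,000 bits/s
time = 629,145,600 / 100,000,000 = 6.3 s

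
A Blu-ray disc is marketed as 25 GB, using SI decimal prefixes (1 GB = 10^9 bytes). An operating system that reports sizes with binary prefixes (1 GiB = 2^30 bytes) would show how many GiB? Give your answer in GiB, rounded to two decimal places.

23.28 GiB

25 GB × 1,000,000,000 bytes/GB = 25,000,000,000 bytes
1 GiB = 2^30 bytes = 1,073,741,824 bytes
25,000,000,000 / 1,073,741,824 = 23.28 GiB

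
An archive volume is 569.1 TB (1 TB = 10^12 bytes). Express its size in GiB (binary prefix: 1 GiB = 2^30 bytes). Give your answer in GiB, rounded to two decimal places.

530,015.68 GiB

569.1 TB = 569.1 × 10^12 bytes = 569,100,000,000,000 bytes
1 GiB = 1,073,741,824 bytes
569,100,000,000,000 / 1,073,741,824 = 530,015.68 GiB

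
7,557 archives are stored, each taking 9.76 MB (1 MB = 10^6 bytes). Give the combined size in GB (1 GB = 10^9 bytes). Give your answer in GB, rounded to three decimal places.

Total = 7,557 × 9.76 MB = 73756.32 MB
= 73756.32 × 1,000,000 bytes = 73,756,320,000 bytes
1 GB = 1,000,000,000 bytes
73,756,320,000 / 1,000,000,000 = 73.756 GB

73.756 GB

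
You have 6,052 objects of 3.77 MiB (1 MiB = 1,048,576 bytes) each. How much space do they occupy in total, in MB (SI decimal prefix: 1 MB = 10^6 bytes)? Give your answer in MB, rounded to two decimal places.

Total = 6,052 × 3.77 MiB = 22816.04 MiB
= 22816.04 × 1,048,576 bytes = 23,924,351,959.04 bytes
1 MB = 1,000,000 bytes
23,924,351,959.04 / 1,000,000 = 23,924.35 MB

23,924.35 MB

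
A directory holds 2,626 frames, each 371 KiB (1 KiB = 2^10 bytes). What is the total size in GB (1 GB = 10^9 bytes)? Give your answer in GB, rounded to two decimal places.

1.00 GB

Total = 2,626 × 371 KiB = 974,246 KiB
= 974,246 × 1,024 bytes = 997,627,904 bytes
1 GB = 1,000,000,000 bytes
997,627,904 / 1,000,000,000 = 1.00 GB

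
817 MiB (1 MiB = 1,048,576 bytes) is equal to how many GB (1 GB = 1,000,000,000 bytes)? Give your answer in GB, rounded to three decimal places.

817 MiB × 1,048,576 bytes/MiB = 856,686,592 bytes
1 GB = 10^9 bytes = 1,000,000,000 bytes
856,686,592 / 1,000,000,000 = 0.857 GB

0.857 GB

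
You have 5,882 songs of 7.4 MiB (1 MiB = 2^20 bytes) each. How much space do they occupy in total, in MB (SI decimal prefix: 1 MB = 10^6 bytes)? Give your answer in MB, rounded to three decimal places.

Total = 5,882 × 7.4 MiB = 43526.8 MiB
= 43526.8 × 1,048,576 bytes = 45,641,157,836.8 bytes
1 MB = 1,000,000 bytes
45,641,157,836.8 / 1,000,000 = 45,641.158 MB

45,641.158 MB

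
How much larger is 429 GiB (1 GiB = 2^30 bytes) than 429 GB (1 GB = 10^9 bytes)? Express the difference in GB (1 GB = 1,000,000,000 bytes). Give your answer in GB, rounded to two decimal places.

31.64 GB

429 GiB = 429 × 1,073,741,824 = 460,635,242,496 bytes
429 GB = 429 × 1,000,000,000 = 429,000,000,000 bytes
difference = 31,635,242,496 bytes
31,635,242,496 / 1,000,000,000 = 31.64 GB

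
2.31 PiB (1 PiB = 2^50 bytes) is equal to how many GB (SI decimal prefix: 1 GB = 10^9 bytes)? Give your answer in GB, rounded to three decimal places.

2.31 PiB × 1,125,899,906,842,624 bytes/PiB = 2,600,828,784,806,461.44 bytes
1 GB = 10^9 bytes = 1,000,000,000 bytes
2,600,828,784,806,461.44 / 1,000,000,000 = 2,600,828.785 GB

2,600,828.785 GB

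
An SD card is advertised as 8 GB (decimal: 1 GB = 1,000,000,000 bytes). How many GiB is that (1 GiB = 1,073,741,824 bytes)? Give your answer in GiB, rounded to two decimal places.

8 GB = 8 × 10^9 bytes = 8,000,000,000 bytes
1 GiB = 1,073,741,824 bytes
8,000,000,000 / 1,073,741,824 = 7.45 GiB

7.45 GiB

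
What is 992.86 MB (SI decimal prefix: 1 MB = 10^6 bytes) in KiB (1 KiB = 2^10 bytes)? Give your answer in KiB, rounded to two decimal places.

969,589.84 KiB

992.86 MB = 992.86 × 10^6 bytes = 992,860,000 bytes
1 KiB = 1,024 bytes
992,860,000 / 1,024 = 969,589.84 KiB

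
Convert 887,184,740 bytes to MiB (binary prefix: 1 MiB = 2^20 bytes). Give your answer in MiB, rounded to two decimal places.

887,184,740 bytes given.
1 MiB = 1,048,576 bytes
887,184,740 / 1,048,576 = 846.09 MiB

846.09 MiB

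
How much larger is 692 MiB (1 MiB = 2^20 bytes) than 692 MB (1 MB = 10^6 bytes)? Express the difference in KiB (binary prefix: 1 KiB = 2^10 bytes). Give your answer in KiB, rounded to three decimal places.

692 MiB = 692 × 1,048,576 = 725,614,592 bytes
692 MB = 692 × 1,000,000 = 692,000,000 bytes
difference = 33,614,592 bytes
33,614,592 / 1,024 = 32,826.750 KiB

32,826.750 KiB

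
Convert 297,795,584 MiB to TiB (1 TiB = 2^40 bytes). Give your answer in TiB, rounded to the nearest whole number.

284 TiB

297,795,584 MiB × 1,048,576 bytes/MiB = 312,261,302,288,384 bytes
1 TiB = 1,099,511,627,776 bytes
312,261,302,288,384 / 1,099,511,627,776 = 284 TiB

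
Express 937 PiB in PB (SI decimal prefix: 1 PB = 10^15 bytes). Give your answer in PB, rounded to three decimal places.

1,054.968 PB

937 PiB = 937 × 2^50 bytes = 1,054,968,212,711,538,688 bytes
1 PB = 10^15 bytes = 1,000,000,000,000,000 bytes
1,054,968,212,711,538,688 / 1,000,000,000,000,000 = 1,054.968 PB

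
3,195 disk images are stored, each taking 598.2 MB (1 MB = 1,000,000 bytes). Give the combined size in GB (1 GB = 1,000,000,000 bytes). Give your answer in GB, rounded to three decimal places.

1,911.249 GB

Total = 3,195 × 598.2 MB = 1,911,249 MB
= 1,911,249 × 1,000,000 bytes = 1,911,249,000,000 bytes
1 GB = 1,000,000,000 bytes
1,911,249,000,000 / 1,000,000,000 = 1,911.249 GB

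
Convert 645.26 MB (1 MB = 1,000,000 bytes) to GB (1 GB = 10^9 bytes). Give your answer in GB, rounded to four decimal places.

645.26 MB × 1,000,000 bytes/MB = 645,260,000 bytes
1 GB = 1,000,000,000 bytes
645,260,000 / 1,000,000,000 = 0.6453 GB

0.6453 GB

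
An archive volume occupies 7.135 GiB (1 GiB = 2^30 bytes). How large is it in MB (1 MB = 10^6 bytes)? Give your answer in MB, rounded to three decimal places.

7,661.148 MB

7.135 GiB = 7.135 × 2^30 bytes = 7,661,147,914.24 bytes
1 MB = 1,000,000 bytes
7,661,147,914.24 / 1,000,000 = 7,661.148 MB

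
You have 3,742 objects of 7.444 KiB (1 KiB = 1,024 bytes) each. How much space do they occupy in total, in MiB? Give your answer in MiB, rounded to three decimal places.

Total = 3,742 × 7.444 KiB = 27855.448 KiB
= 27855.448 × 1,024 bytes = 28,523,978.752 bytes
1 MiB = 1,048,576 bytes
28,523,978.752 / 1,048,576 = 27.203 MiB

27.203 MiB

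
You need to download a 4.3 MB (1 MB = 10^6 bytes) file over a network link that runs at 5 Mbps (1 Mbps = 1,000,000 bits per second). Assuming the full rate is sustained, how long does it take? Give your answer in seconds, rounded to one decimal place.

4.3 MB = 4,300,000 bytes = 34,400,000 bits
5 Mbps = 5,000,000 bits/s
time = 34,400,000 / 5,000,000 = 6.9 s

6.9 seconds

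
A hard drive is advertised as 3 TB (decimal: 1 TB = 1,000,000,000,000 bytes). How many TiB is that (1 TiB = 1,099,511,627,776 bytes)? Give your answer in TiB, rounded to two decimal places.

3 TB × 1,000,000,000,000 bytes/TB = 3,000,000,000,000 bytes
1 TiB = 1,099,511,627,776 bytes
3,000,000,000,000 / 1,099,511,627,776 = 2.73 TiB

2.73 TiB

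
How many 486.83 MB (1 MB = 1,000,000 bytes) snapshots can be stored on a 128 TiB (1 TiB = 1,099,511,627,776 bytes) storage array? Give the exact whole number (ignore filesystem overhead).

Capacity: 128 TiB = 140,737,488,355,328 bytes
Per item: 486.83 MB = 486,830,000 bytes
⌊140,737,488,355,328 / 486,830,000⌋ = 289,089

289,089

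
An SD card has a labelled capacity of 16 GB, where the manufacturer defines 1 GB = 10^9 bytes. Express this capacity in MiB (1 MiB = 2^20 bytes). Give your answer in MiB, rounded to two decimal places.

15,258.79 MiB

16 GB = 16 × 10^9 bytes = 16,000,000,000 bytes
1 MiB = 2^20 bytes = 1,048,576 bytes
16,000,000,000 / 1,048,576 = 15,258.79 MiB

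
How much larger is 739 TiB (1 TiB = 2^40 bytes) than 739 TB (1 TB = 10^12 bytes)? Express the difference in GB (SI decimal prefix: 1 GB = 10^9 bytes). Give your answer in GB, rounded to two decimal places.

73,539.09 GB

739 TiB = 739 × 1,099,511,627,776 = 812,539,092,926,464 bytes
739 TB = 739 × 1,000,000,000,000 = 739,000,000,000,000 bytes
difference = 73,539,092,926,464 bytes
73,539,092,926,464 / 1,000,000,000 = 73,539.09 GB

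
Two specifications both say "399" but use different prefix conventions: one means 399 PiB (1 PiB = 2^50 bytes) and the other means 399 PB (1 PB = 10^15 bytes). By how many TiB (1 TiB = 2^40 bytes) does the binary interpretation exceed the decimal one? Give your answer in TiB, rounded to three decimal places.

399 PiB = 399 × 1,125,899,906,842,624 = 449,234,062,830,206,976 bytes
399 PB = 399 × 1,000,000,000,000,000 = 399,000,000,000,000,000 bytes
difference = 50,234,062,830,206,976 bytes
50,234,062,830,206,976 / 1,099,511,627,776 = 45,687.614 TiB

45,687.614 TiB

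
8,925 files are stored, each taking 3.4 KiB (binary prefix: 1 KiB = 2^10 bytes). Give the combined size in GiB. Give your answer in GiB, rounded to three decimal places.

Total = 8,925 × 3.4 KiB = 30,345 KiB
= 30,345 × 1,024 bytes = 31,073,280 bytes
1 GiB = 1,073,741,824 bytes
31,073,280 / 1,073,741,824 = 0.029 GiB

0.029 GiB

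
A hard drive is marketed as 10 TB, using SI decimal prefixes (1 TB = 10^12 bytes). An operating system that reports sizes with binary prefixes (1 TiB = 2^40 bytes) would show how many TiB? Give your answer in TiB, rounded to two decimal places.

10 TB × 1,000,000,000,000 bytes/TB = 10,000,000,000,000 bytes
1 TiB = 2^40 bytes = 1,099,511,627,776 bytes
10,000,000,000,000 / 1,099,511,627,776 = 9.09 TiB

9.09 TiB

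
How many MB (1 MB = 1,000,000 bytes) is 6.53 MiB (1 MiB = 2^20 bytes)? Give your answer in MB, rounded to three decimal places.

6.847 MB

6.53 MiB = 6.53 × 2^20 bytes = 6,847,201.28 bytes
1 MB = 1,000,000 bytes
6,847,201.28 / 1,000,000 = 6.847 MB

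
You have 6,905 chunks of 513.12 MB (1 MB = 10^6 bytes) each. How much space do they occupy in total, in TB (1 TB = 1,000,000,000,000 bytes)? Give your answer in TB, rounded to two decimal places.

Total = 6,905 × 513.12 MB = 3543093.6 MB
= 3543093.6 × 1,000,000 bytes = 3,543,093,600,000 bytes
1 TB = 1,000,000,000,000 bytes
3,543,093,600,000 / 1,000,000,000,000 = 3.54 TB

3.54 TB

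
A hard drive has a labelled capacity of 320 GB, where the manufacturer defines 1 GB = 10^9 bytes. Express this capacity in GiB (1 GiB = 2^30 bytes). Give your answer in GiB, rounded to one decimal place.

320 GB = 320 × 10^9 bytes = 320,000,000,000 bytes
1 GiB = 2^30 bytes = 1,073,741,824 bytes
320,000,000,000 / 1,073,741,824 = 298.0 GiB

298.0 GiB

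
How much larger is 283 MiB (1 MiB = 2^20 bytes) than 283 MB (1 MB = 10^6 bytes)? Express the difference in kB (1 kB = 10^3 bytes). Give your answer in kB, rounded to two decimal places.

13,747.01 kB

283 MiB = 283 × 1,048,576 = 296,747,008 bytes
283 MB = 283 × 1,000,000 = 283,000,000 bytes
difference = 13,747,008 bytes
13,747,008 / 1,000 = 13,747.01 kB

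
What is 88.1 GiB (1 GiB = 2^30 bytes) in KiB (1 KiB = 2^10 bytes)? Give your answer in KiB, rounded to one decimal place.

88.1 GiB × 1,073,741,824 bytes/GiB = 94,596,654,694.4 bytes
1 KiB = 2^10 bytes = 1,024 bytes
94,596,654,694.4 / 1,024 = 92,379,545.6 KiB

92,379,545.6 KiB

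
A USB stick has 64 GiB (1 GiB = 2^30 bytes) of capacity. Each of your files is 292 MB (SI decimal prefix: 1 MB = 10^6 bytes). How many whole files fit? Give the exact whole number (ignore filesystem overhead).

235

Capacity: 64 GiB = 68,719,476,736 bytes
Per item: 292 MB = 292,000,000 bytes
⌊68,719,476,736 / 292,000,000⌋ = 235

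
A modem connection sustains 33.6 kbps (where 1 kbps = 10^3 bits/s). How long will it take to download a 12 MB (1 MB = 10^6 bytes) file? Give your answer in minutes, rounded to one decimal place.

47.6 minutes

12 MB = 12,000,000 bytes = 96,000,000 bits
33.6 kbps = 33,600 bits/s
time = 96,000,000 / 33,600 = 2,857.14 s
2,857.14 s / 60 = 47.6 minutes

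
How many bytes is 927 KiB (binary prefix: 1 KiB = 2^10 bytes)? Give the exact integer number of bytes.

949,248 bytes

927 × 1,024 = 949,248 bytes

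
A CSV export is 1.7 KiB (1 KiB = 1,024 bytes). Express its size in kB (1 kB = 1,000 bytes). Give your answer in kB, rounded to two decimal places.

1.74 kB

1.7 KiB = 1.7 × 2^10 bytes = 1,740.8 bytes
1 kB = 10^3 bytes = 1,000 bytes
1,740.8 / 1,000 = 1.74 kB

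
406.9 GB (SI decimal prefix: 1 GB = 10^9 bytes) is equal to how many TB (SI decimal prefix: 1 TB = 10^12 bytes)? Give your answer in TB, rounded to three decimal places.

406.9 GB × 1,000,000,000 bytes/GB = 406,900,000,000 bytes
1 TB = 1,000,000,000,000 bytes
406,900,000,000 / 1,000,000,000,000 = 0.407 TB

0.407 TB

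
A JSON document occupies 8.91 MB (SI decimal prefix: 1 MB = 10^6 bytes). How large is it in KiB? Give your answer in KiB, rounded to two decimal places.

8.91 MB = 8.91 × 10^6 bytes = 8,910,000 bytes
1 KiB = 2^10 bytes = 1,024 bytes
8,910,000 / 1,024 = 8,701.17 KiB

8,701.17 KiB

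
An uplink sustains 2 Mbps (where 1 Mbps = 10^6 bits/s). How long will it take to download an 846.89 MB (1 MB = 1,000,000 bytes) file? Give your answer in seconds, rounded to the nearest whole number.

3,388 seconds

846.89 MB = 846,890,000 bytes = 6,775,120,000 bits
2 Mbps = 2,000,000 bits/s
time = 6,775,120,000 / 2,000,000 = 3,388 s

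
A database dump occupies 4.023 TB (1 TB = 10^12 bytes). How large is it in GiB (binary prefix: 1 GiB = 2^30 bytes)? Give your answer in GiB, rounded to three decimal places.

4.023 TB = 4.023 × 10^12 bytes = 4,023,000,000,000 bytes
1 GiB = 1,073,741,824 bytes
4,023,000,000,000 / 1,073,741,824 = 3,746.711 GiB

3,746.711 GiB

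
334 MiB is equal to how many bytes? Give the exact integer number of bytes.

350,224,384 bytes

334 × 1,048,576 = 350,224,384 bytes  (1 MiB = 2^20 bytes)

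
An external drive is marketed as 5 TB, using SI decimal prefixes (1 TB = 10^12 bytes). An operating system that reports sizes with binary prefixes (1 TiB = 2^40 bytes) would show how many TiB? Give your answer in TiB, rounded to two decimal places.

5 TB × 1,000,000,000,000 bytes/TB = 5,000,000,000,000 bytes
1 TiB = 2^40 bytes = 1,099,511,627,776 bytes
5,000,000,000,000 / 1,099,511,627,776 = 4.55 TiB

4.55 TiB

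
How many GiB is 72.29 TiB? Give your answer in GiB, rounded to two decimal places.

72.29 TiB = 72.29 × 2^40 bytes = 79,483,695,571,927.04 bytes
1 GiB = 1,073,741,824 bytes
79,483,695,571,927.04 / 1,073,741,824 = 74,024.96 GiB

74,024.96 GiB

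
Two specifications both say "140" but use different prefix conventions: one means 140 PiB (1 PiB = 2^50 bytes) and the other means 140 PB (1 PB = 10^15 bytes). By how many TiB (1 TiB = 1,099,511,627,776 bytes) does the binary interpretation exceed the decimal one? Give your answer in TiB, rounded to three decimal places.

140 PiB = 140 × 1,125,899,906,842,624 = 157,625,986,957,967,360 bytes
140 PB = 140 × 1,000,000,000,000,000 = 140,000,000,000,000,000 bytes
difference = 17,625,986,957,967,360 bytes
17,625,986,957,967,360 / 1,099,511,627,776 = 16,030.742 TiB

16,030.742 TiB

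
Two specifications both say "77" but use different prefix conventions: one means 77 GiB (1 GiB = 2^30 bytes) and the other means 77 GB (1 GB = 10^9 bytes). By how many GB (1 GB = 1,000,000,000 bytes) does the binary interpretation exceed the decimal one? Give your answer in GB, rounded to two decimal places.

77 GiB = 77 × 1,073,741,824 = 82,678,120,448 bytes
77 GB = 77 × 1,000,000,000 = 77,000,000,000 bytes
difference = 5,678,120,448 bytes
5,678,120,448 / 1,000,000,000 = 5.68 GB

5.68 GB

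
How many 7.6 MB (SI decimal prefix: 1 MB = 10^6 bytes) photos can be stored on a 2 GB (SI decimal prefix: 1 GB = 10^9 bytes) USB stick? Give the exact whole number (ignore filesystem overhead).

263

Capacity: 2 GB = 2,000,000,000 bytes
Per item: 7.6 MB = 7,600,000 bytes
⌊2,000,000,000 / 7,600,000⌋ = 263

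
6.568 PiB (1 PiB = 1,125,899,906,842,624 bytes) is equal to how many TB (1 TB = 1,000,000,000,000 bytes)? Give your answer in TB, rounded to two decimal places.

7,394.91 TB

6.568 PiB = 6.568 × 2^50 bytes = 7,394,910,588,142,354.432 bytes
1 TB = 1,000,000,000,000 bytes
7,394,910,588,142,354.432 / 1,000,000,000,000 = 7,394.91 TB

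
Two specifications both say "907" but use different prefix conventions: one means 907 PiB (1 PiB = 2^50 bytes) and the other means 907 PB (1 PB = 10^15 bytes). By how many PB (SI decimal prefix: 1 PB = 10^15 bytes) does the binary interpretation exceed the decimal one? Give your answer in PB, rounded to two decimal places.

907 PiB = 907 × 1,125,899,906,842,624 = 1,021,191,215,506,259,968 bytes
907 PB = 907 × 1,000,000,000,000,000 = 907,000,000,000,000,000 bytes
difference = 114,191,215,506,259,968 bytes
114,191,215,506,259,968 / 1,000,000,000,000,000 = 114.19 PB

114.19 PB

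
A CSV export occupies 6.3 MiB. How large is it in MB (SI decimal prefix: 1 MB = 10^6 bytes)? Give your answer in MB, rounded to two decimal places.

6.3 MiB × 1,048,576 bytes/MiB = 6,606,028.8 bytes
1 MB = 1,000,000 bytes
6,606,028.8 / 1,000,000 = 6.61 MB

6.61 MB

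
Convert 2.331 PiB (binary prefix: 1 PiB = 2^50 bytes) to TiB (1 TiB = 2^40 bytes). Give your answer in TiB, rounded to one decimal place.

2.331 PiB = 2.331 × 2^50 bytes = 2,624,472,682,850,156.544 bytes
1 TiB = 1,099,511,627,776 bytes
2,624,472,682,850,156.544 / 1,099,511,627,776 = 2,386.9 TiB

2,386.9 TiB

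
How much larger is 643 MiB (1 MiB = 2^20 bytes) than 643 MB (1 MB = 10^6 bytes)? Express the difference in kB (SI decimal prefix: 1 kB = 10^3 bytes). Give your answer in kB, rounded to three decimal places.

643 MiB = 643 × 1,048,576 = 674,234,368 bytes
643 MB = 643 × 1,000,000 = 643,000,000 bytes
difference = 31,234,368 bytes
31,234,368 / 1,000 = 31,234.368 kB

31,234.368 kB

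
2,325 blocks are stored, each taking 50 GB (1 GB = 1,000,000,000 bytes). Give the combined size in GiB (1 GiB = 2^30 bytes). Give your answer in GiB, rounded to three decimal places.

108,266.249 GiB

Total = 2,325 × 50 GB = 116,250 GB
= 116,250 × 1,000,000,000 bytes = 116,250,000,000,000 bytes
1 GiB = 1,073,741,824 bytes
116,250,000,000,000 / 1,073,741,824 = 108,266.249 GiB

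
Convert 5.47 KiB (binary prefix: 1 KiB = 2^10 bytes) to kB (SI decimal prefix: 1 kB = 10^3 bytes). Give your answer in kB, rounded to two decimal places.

5.47 KiB × 1,024 bytes/KiB = 5,601.28 bytes
1 kB = 10^3 bytes = 1,000 bytes
5,601.28 / 1,000 = 5.60 kB

5.60 kB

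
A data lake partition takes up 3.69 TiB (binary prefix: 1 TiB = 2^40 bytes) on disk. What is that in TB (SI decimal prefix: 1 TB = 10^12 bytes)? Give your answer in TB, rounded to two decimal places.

3.69 TiB × 1,099,511,627,776 bytes/TiB = 4,057,197,906,493.44 bytes
1 TB = 10^12 bytes = 1,000,000,000,000 bytes
4,057,197,906,493.44 / 1,000,000,000,000 = 4.06 TB

4.06 TB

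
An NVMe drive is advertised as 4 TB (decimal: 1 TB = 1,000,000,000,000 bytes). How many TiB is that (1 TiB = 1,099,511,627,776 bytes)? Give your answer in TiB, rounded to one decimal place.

4 TB = 4 × 10^12 bytes = 4,000,000,000,000 bytes
1 TiB = 1,099,511,627,776 bytes
4,000,000,000,000 / 1,099,511,627,776 = 3.6 TiB

3.6 TiB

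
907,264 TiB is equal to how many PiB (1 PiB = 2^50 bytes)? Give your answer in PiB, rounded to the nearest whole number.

907,264 TiB = 907,264 × 2^40 bytes = 997,547,317,462,564,864 bytes
1 PiB = 2^50 bytes = 1,125,899,906,842,624 bytes
997,547,317,462,564,864 / 1,125,899,906,842,624 = 886 PiB

886 PiB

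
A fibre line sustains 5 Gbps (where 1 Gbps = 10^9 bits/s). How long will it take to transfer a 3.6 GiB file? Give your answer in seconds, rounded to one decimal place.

3.6 GiB = 3,865,470,566.4 bytes = 30,923,764,531.2 bits
5 Gbps = 5,000,000,000 bits/s
time = 30,923,764,531.2 / 5,000,000,000 = 6.2 s

6.2 seconds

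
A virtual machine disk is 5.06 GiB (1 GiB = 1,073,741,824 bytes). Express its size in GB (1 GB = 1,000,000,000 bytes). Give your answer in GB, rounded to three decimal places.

5.06 GiB × 1,073,741,824 bytes/GiB = 5,433,133,629.44 bytes
1 GB = 1,000,000,000 bytes
5,433,133,629.44 / 1,000,000,000 = 5.433 GB

5.433 GB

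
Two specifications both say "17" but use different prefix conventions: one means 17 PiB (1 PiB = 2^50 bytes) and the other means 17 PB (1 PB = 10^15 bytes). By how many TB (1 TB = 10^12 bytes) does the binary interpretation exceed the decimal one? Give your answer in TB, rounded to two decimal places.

2,140.30 TB

17 PiB = 17 × 1,125,899,906,842,624 = 19,140,298,416,324,608 bytes
17 PB = 17 × 1,000,000,000,000,000 = 17,000,000,000,000,000 bytes
difference = 2,140,298,416,324,608 bytes
2,140,298,416,324,608 / 1,000,000,000,000 = 2,140.30 TB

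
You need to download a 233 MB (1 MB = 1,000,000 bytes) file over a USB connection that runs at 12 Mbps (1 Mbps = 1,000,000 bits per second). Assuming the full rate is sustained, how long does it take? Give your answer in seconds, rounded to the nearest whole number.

233 MB = 233,000,000 bytes = 1,864,000,000 bits
12 Mbps = 12,000,000 bits/s
time = 1,864,000,000 / 12,000,000 = 155 s

155 seconds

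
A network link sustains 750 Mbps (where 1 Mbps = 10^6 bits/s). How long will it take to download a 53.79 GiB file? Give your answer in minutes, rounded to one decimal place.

10.3 minutes

53.79 GiB = 57,756,572,712.96 bytes = 462,052,581,703.68 bits
750 Mbps = 750,000,000 bits/s
time = 462,052,581,703.68 / 750,000,000 = 616.07 s
616.07 s / 60 = 10.3 minutes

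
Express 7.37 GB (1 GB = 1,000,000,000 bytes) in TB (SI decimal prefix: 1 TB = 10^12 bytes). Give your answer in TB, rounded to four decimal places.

0.0074 TB

7.37 GB = 7.37 × 10^9 bytes = 7,370,000,000 bytes
1 TB = 10^12 bytes = 1,000,000,000,000 bytes
7,370,000,000 / 1,000,000,000,000 = 0.0074 TB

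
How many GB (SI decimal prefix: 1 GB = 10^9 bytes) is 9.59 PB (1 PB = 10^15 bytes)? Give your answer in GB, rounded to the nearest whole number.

9,590,000 GB

9.59 PB = 9.59 × 10^15 bytes = 9,590,000,000,000,000 bytes
1 GB = 10^9 bytes = 1,000,000,000 bytes
9,590,000,000,000,000 / 1,000,000,000 = 9,590,000 GB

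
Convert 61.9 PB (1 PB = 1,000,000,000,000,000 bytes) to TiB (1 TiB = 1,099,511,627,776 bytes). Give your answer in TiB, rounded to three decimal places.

56,297.722 TiB

61.9 PB = 61.9 × 10^15 bytes = 61,900,000,000,000,000 bytes
1 TiB = 1,099,511,627,776 bytes
61,900,000,000,000,000 / 1,099,511,627,776 = 56,297.722 TiB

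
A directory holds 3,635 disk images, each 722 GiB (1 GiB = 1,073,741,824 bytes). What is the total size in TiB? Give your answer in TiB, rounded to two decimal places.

Total = 3,635 × 722 GiB = 2,624,470 GiB
= 2,624,470 × 1,073,741,824 bytes = 2,818,003,204,833,280 bytes
1 TiB = 1,099,511,627,776 bytes
2,818,003,204,833,280 / 1,099,511,627,776 = 2,562.96 TiB

2,562.96 TiB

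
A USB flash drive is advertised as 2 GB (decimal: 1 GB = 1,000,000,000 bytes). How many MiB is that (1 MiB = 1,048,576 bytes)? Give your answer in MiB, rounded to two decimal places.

2 GB = 2 × 10^9 bytes = 2,000,000,000 bytes
1 MiB = 1,048,576 bytes
2,000,000,000 / 1,048,576 = 1,907.35 MiB

1,907.35 MiB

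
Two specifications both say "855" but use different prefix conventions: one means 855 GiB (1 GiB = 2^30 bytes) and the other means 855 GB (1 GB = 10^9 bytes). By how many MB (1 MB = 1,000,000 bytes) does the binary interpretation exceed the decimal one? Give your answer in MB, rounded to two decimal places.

855 GiB = 855 × 1,073,741,824 = 918,049,259,520 bytes
855 GB = 855 × 1,000,000,000 = 855,000,000,000 bytes
difference = 63,049,259,520 bytes
63,049,259,520 / 1,000,000 = 63,049.26 MB

63,049.26 MB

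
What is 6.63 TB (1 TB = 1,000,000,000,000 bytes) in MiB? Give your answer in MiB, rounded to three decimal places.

6,322,860.718 MiB

6.63 TB × 1,000,000,000,000 bytes/TB = 6,630,000,000,000 bytes
1 MiB = 1,048,576 bytes
6,630,000,000,000 / 1,048,576 = 6,322,860.718 MiB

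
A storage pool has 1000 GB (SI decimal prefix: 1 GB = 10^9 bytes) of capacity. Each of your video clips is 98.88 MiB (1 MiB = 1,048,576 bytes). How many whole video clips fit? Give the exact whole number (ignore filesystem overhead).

9,644

Capacity: 1000 GB = 1,000,000,000,000 bytes
Per item: 98.88 MiB = 103,683,194.88 bytes
⌊1,000,000,000,000 / 103,683,194.88⌋ = 9,644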